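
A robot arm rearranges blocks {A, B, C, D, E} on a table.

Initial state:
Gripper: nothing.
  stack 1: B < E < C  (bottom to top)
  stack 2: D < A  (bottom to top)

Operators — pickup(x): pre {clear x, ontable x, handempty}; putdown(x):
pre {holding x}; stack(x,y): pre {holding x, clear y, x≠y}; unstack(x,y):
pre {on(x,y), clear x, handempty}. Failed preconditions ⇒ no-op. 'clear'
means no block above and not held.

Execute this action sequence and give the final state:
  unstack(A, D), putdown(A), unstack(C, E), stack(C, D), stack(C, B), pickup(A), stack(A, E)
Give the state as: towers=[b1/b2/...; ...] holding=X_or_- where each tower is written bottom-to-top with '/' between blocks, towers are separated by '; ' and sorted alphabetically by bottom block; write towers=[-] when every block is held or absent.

towers=[B/E/A; D/C] holding=-

step 1 (unstack(A, D)): towers=[B/E/C; D] holding=A
step 2 (putdown(A)): towers=[A; B/E/C; D] holding=-
step 3 (unstack(C, E)): towers=[A; B/E; D] holding=C
step 4 (stack(C, D)): towers=[A; B/E; D/C] holding=-
step 5 (stack(C, B)) [no-op]: towers=[A; B/E; D/C] holding=-
step 6 (pickup(A)): towers=[B/E; D/C] holding=A
step 7 (stack(A, E)): towers=[B/E/A; D/C] holding=-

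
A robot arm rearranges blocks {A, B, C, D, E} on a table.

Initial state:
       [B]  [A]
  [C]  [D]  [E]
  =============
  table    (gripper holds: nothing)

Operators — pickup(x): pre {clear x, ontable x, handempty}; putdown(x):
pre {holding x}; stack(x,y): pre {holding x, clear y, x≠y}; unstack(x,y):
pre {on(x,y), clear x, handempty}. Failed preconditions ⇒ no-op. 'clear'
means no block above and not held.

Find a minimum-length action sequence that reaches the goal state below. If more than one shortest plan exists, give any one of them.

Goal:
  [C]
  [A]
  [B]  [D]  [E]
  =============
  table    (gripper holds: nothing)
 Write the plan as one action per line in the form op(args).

step 1 (unstack(B, D)): towers=[C; D; E/A] holding=B
step 2 (putdown(B)): towers=[B; C; D; E/A] holding=-
step 3 (unstack(A, E)): towers=[B; C; D; E] holding=A
step 4 (stack(A, B)): towers=[B/A; C; D; E] holding=-
step 5 (pickup(C)): towers=[B/A; D; E] holding=C
step 6 (stack(C, A)): towers=[B/A/C; D; E] holding=-
goal check: towers=[B/A/C; D; E] holding=- — reached (length 6, optimal by BFS)

unstack(B, D)
putdown(B)
unstack(A, E)
stack(A, B)
pickup(C)
stack(C, A)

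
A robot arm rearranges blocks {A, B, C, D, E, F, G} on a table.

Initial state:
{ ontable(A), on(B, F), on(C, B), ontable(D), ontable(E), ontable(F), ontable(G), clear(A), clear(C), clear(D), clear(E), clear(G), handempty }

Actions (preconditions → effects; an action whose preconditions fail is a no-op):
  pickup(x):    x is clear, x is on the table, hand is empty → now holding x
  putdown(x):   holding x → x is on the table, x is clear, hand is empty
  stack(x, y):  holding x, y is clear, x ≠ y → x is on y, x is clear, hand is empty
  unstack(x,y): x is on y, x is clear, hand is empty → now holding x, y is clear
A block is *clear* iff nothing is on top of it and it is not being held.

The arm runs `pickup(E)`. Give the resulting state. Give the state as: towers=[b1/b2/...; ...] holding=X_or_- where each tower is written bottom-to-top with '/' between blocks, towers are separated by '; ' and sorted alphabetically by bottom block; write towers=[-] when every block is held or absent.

before: towers=[A; D; E; F/B/C; G] holding=-
pre[pickup(E)]: clear(E) ✓, ontable(E) ✓, handempty ✓
all met → apply pickup(E)
after:  towers=[A; D; F/B/C; G] holding=E

towers=[A; D; F/B/C; G] holding=E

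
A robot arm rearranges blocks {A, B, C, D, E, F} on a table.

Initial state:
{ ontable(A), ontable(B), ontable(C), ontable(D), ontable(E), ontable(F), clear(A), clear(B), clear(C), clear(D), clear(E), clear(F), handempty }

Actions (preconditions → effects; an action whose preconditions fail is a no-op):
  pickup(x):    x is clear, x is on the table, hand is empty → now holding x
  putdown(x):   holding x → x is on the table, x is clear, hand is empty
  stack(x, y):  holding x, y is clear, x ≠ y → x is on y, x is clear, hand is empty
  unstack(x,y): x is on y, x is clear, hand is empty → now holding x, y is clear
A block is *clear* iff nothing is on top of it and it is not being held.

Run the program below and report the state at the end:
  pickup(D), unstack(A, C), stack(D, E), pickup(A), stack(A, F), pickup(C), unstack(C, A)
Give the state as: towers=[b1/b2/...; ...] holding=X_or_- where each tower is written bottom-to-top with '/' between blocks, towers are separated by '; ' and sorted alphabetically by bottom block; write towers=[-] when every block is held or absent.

step 1 (pickup(D)): towers=[A; B; C; E; F] holding=D
step 2 (unstack(A, C)) [no-op]: towers=[A; B; C; E; F] holding=D
step 3 (stack(D, E)): towers=[A; B; C; E/D; F] holding=-
step 4 (pickup(A)): towers=[B; C; E/D; F] holding=A
step 5 (stack(A, F)): towers=[B; C; E/D; F/A] holding=-
step 6 (pickup(C)): towers=[B; E/D; F/A] holding=C
step 7 (unstack(C, A)) [no-op]: towers=[B; E/D; F/A] holding=C

towers=[B; E/D; F/A] holding=C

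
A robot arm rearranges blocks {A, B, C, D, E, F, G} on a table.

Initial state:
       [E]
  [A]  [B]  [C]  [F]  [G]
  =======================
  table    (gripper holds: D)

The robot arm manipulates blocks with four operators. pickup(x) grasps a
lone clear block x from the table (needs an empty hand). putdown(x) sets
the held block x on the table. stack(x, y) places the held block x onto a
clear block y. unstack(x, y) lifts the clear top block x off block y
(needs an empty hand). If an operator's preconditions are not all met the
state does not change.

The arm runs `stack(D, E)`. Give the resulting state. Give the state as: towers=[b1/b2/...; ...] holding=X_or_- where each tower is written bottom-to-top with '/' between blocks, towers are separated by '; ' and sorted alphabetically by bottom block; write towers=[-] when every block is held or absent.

towers=[A; B/E/D; C; F; G] holding=-

before: towers=[A; B/E; C; F; G] holding=D
pre[stack(D, E)]: holding(D) ok, clear(E) ok, D≠E ok
all met → apply stack(D, E)
after:  towers=[A; B/E/D; C; F; G] holding=-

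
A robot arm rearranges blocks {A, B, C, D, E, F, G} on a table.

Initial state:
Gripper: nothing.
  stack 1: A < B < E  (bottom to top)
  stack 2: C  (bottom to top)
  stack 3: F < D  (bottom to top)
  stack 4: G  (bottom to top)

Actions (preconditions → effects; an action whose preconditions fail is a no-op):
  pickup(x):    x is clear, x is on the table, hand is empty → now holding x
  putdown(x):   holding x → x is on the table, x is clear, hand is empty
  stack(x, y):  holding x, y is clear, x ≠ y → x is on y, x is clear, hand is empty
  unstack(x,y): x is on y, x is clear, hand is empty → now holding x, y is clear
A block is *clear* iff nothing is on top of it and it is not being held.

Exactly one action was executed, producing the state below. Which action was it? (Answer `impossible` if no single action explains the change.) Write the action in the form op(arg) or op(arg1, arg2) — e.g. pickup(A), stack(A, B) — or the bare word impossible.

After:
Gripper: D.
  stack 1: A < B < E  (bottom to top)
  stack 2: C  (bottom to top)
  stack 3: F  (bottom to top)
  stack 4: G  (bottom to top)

target: towers=[A/B/E; C; F; G] holding=D
         pickup(G) → towers=[A/B/E; C; F/D] holding=G
     unstack(D, F) → towers=[A/B/E; C; F; G] holding=D  ← match
     unstack(E, B) → towers=[A/B; C; F/D; G] holding=E
         pickup(C) → towers=[A/B/E; F/D; G] holding=C

unstack(D, F)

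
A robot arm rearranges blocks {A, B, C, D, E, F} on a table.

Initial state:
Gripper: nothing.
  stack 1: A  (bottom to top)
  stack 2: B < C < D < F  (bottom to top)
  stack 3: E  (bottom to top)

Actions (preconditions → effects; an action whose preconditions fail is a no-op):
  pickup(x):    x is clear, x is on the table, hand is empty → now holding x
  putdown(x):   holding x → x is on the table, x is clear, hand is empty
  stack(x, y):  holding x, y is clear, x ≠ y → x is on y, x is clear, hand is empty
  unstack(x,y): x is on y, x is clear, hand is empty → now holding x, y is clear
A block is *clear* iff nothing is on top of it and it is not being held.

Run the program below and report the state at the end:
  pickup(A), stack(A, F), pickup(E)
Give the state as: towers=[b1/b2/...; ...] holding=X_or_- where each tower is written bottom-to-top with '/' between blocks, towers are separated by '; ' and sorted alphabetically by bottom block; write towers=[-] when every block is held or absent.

towers=[B/C/D/F/A] holding=E

step 1 (pickup(A)): towers=[B/C/D/F; E] holding=A
step 2 (stack(A, F)): towers=[B/C/D/F/A; E] holding=-
step 3 (pickup(E)): towers=[B/C/D/F/A] holding=E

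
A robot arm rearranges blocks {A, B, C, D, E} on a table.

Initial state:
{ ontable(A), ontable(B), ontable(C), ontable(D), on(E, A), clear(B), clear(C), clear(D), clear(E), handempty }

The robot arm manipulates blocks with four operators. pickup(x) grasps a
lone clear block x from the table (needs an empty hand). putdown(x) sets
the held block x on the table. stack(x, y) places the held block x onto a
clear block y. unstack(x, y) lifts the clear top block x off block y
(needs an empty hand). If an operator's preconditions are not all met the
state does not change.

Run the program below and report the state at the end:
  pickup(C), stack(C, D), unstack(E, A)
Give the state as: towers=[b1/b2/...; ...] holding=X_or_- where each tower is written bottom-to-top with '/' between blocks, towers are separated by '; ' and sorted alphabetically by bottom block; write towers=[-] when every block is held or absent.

towers=[A; B; D/C] holding=E

step 1 (pickup(C)): towers=[A/E; B; D] holding=C
step 2 (stack(C, D)): towers=[A/E; B; D/C] holding=-
step 3 (unstack(E, A)): towers=[A; B; D/C] holding=E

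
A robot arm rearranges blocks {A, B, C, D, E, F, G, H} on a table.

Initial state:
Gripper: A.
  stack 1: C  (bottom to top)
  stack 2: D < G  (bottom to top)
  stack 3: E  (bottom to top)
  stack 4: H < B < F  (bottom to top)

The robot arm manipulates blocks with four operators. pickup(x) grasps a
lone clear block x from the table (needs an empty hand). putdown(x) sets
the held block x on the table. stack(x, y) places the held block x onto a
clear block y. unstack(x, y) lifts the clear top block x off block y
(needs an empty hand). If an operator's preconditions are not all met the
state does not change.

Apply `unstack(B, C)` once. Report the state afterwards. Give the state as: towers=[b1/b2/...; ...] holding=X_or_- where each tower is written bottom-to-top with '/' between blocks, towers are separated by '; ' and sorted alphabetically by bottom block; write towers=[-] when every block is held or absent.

towers=[C; D/G; E; H/B/F] holding=A

before: towers=[C; D/G; E; H/B/F] holding=A
pre[unstack(B, C)]: on(B,C) fail, clear(B) fail, handempty fail
on(B,C), clear(B), handempty unmet → unstack(B, C) is a no-op
after:  towers=[C; D/G; E; H/B/F] holding=A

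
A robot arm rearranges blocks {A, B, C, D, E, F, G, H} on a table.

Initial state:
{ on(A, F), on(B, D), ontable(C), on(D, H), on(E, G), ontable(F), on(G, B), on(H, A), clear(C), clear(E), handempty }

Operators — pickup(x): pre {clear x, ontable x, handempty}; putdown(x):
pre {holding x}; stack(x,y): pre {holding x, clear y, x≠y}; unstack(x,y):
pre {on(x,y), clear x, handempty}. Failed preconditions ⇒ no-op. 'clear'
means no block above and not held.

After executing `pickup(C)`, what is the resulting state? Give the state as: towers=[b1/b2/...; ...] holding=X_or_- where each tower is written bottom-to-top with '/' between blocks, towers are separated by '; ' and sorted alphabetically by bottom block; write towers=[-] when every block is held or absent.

towers=[F/A/H/D/B/G/E] holding=C

before: towers=[C; F/A/H/D/B/G/E] holding=-
pre[pickup(C)]: clear(C) ✓, ontable(C) ✓, handempty ✓
all met → apply pickup(C)
after:  towers=[F/A/H/D/B/G/E] holding=C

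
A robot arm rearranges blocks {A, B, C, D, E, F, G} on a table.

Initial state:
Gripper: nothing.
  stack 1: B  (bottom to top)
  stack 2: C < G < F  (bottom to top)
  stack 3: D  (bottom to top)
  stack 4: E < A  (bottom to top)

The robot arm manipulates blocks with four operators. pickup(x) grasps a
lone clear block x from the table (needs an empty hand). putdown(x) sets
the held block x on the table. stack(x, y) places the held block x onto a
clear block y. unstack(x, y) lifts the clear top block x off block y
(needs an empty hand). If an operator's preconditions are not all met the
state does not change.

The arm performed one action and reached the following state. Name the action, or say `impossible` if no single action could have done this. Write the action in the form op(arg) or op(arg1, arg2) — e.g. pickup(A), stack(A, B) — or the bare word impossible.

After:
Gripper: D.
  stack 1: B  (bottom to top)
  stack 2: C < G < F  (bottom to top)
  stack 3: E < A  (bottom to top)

target: towers=[B; C/G/F; E/A] holding=D
         pickup(B) → towers=[C/G/F; D; E/A] holding=B
     unstack(F, G) → towers=[B; C/G; D; E/A] holding=F
         pickup(D) → towers=[B; C/G/F; E/A] holding=D  ← match
     unstack(A, E) → towers=[B; C/G/F; D; E] holding=A

pickup(D)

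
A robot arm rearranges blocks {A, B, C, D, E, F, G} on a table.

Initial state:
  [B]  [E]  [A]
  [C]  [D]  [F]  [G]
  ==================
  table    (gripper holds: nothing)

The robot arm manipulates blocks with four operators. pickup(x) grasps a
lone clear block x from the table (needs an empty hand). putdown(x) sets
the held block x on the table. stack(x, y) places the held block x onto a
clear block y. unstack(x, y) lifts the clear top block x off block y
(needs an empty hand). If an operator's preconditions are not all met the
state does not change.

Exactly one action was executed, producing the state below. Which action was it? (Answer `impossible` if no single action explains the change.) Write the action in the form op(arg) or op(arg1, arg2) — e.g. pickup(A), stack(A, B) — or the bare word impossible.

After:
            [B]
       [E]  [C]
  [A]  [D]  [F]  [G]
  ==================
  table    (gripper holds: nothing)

target: towers=[A; D/E; F/C/B; G] holding=-
     unstack(B, C) → towers=[C; D/E; F/A; G] holding=B
         pickup(G) → towers=[C/B; D/E; F/A] holding=G
     unstack(A, F) → towers=[C/B; D/E; F; G] holding=A
     unstack(E, D) → towers=[C/B; D; F/A; G] holding=E
none of the 4 applicable actions match → impossible

impossible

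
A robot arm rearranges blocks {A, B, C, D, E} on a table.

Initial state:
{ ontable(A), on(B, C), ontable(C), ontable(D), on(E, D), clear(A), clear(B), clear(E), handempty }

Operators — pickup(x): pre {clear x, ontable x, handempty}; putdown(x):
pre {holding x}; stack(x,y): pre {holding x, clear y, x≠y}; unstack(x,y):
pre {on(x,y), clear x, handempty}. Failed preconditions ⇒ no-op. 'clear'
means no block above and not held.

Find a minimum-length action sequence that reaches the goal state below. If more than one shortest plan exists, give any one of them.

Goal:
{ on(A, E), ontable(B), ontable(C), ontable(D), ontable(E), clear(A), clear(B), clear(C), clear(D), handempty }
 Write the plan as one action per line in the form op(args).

step 1 (unstack(B, C)): towers=[A; C; D/E] holding=B
step 2 (putdown(B)): towers=[A; B; C; D/E] holding=-
step 3 (unstack(E, D)): towers=[A; B; C; D] holding=E
step 4 (putdown(E)): towers=[A; B; C; D; E] holding=-
step 5 (pickup(A)): towers=[B; C; D; E] holding=A
step 6 (stack(A, E)): towers=[B; C; D; E/A] holding=-
goal check: towers=[B; C; D; E/A] holding=- — reached (length 6, optimal by BFS)

unstack(B, C)
putdown(B)
unstack(E, D)
putdown(E)
pickup(A)
stack(A, E)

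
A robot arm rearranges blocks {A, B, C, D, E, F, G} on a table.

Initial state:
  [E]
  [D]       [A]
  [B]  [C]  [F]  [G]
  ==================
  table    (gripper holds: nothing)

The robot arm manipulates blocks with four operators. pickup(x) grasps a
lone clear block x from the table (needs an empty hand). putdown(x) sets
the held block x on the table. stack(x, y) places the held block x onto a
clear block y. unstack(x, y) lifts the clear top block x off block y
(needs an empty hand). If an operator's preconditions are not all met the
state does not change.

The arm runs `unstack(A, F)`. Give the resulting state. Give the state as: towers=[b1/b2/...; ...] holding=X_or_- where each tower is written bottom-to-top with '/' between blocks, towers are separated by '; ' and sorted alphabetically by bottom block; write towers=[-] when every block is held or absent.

towers=[B/D/E; C; F; G] holding=A

before: towers=[B/D/E; C; F/A; G] holding=-
pre[unstack(A, F)]: on(A,F) yes, clear(A) yes, handempty yes
all met → apply unstack(A, F)
after:  towers=[B/D/E; C; F; G] holding=A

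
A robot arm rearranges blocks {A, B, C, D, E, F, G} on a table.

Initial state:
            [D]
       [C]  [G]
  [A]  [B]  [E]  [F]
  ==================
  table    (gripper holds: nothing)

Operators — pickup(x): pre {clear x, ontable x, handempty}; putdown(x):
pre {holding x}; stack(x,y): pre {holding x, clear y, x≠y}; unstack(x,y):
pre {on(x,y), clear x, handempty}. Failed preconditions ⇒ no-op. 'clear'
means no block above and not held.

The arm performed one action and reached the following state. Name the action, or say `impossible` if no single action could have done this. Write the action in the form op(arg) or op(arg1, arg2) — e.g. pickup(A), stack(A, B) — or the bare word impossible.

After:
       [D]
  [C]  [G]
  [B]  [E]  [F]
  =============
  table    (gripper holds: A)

target: towers=[B/C; E/G/D; F] holding=A
         pickup(F) → towers=[A; B/C; E/G/D] holding=F
     unstack(D, G) → towers=[A; B/C; E/G; F] holding=D
         pickup(A) → towers=[B/C; E/G/D; F] holding=A  ← match
     unstack(C, B) → towers=[A; B; E/G/D; F] holding=C

pickup(A)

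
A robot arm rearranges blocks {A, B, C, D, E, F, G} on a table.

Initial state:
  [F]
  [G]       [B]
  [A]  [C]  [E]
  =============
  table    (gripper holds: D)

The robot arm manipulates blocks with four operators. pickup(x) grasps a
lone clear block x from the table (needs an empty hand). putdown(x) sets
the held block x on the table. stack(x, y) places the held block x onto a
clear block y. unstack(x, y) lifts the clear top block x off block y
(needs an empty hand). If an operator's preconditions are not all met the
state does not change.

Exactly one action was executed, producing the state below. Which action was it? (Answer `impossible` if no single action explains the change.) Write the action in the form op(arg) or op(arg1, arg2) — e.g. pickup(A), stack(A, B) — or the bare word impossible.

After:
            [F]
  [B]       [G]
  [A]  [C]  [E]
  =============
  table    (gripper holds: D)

impossible

target: towers=[A/B; C; E/G/F] holding=D
        putdown(D) → towers=[A/G/F; C; D; E/B] holding=-
       stack(D, B) → towers=[A/G/F; C; E/B/D] holding=-
       stack(D, F) → towers=[A/G/F/D; C; E/B] holding=-
       stack(D, C) → towers=[A/G/F; C/D; E/B] holding=-
none of the 4 applicable actions match → impossible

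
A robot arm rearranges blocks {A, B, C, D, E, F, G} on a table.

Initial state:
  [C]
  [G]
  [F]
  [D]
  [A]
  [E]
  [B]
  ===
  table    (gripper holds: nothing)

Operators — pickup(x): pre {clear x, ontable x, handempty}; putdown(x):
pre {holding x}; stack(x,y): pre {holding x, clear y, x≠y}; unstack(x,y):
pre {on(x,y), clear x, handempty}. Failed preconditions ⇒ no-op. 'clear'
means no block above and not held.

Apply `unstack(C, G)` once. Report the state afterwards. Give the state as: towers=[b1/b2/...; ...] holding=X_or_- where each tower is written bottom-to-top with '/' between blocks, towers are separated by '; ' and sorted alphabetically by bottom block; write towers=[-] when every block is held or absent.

towers=[B/E/A/D/F/G] holding=C

before: towers=[B/E/A/D/F/G/C] holding=-
pre[unstack(C, G)]: on(C,G) ✓, clear(C) ✓, handempty ✓
all met → apply unstack(C, G)
after:  towers=[B/E/A/D/F/G] holding=C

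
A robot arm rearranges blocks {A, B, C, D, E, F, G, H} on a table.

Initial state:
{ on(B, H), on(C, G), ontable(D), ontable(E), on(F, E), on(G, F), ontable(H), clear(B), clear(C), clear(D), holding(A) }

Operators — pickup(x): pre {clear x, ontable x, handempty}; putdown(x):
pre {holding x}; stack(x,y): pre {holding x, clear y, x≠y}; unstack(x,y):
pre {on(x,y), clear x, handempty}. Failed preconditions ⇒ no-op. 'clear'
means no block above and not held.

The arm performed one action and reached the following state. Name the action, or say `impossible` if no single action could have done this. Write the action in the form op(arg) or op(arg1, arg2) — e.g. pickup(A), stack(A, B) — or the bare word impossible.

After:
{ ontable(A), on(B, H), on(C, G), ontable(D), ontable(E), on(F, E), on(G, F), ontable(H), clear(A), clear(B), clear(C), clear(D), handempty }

putdown(A)

target: towers=[A; D; E/F/G/C; H/B] holding=-
        putdown(A) → towers=[A; D; E/F/G/C; H/B] holding=-  ← match
       stack(A, B) → towers=[D; E/F/G/C; H/B/A] holding=-
       stack(A, D) → towers=[D/A; E/F/G/C; H/B] holding=-
       stack(A, C) → towers=[D; E/F/G/C/A; H/B] holding=-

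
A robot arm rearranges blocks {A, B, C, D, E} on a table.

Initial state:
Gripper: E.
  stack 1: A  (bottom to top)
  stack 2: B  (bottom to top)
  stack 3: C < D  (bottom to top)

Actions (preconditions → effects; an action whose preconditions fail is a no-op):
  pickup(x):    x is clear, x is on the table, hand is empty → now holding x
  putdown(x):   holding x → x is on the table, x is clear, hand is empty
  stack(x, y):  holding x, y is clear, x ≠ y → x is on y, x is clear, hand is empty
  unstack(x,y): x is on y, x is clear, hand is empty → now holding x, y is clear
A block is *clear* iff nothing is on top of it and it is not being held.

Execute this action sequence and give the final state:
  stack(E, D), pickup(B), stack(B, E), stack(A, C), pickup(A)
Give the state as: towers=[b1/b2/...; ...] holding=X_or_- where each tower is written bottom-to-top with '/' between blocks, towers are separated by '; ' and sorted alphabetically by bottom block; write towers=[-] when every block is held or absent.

step 1 (stack(E, D)): towers=[A; B; C/D/E] holding=-
step 2 (pickup(B)): towers=[A; C/D/E] holding=B
step 3 (stack(B, E)): towers=[A; C/D/E/B] holding=-
step 4 (stack(A, C)) [no-op]: towers=[A; C/D/E/B] holding=-
step 5 (pickup(A)): towers=[C/D/E/B] holding=A

towers=[C/D/E/B] holding=A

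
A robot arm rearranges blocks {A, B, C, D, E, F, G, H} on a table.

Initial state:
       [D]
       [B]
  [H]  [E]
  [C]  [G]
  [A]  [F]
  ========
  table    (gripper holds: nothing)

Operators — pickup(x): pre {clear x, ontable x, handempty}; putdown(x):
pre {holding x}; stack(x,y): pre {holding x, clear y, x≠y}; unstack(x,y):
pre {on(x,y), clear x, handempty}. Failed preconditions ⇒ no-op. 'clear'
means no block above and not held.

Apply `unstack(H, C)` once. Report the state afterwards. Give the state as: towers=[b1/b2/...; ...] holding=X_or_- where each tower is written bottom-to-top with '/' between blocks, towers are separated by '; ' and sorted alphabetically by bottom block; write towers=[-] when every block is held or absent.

towers=[A/C; F/G/E/B/D] holding=H

before: towers=[A/C/H; F/G/E/B/D] holding=-
pre[unstack(H, C)]: on(H,C) yes, clear(H) yes, handempty yes
all met → apply unstack(H, C)
after:  towers=[A/C; F/G/E/B/D] holding=H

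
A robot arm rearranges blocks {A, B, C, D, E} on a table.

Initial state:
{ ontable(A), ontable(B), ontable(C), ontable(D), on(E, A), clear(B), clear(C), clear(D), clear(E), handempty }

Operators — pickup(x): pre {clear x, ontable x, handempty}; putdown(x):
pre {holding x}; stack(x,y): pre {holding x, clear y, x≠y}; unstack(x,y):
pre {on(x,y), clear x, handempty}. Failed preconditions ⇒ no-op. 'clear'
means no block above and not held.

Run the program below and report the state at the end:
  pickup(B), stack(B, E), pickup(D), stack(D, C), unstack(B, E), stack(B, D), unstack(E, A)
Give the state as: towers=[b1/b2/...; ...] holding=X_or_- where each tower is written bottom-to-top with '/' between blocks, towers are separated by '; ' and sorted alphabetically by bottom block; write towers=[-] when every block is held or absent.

step 1 (pickup(B)): towers=[A/E; C; D] holding=B
step 2 (stack(B, E)): towers=[A/E/B; C; D] holding=-
step 3 (pickup(D)): towers=[A/E/B; C] holding=D
step 4 (stack(D, C)): towers=[A/E/B; C/D] holding=-
step 5 (unstack(B, E)): towers=[A/E; C/D] holding=B
step 6 (stack(B, D)): towers=[A/E; C/D/B] holding=-
step 7 (unstack(E, A)): towers=[A; C/D/B] holding=E

towers=[A; C/D/B] holding=E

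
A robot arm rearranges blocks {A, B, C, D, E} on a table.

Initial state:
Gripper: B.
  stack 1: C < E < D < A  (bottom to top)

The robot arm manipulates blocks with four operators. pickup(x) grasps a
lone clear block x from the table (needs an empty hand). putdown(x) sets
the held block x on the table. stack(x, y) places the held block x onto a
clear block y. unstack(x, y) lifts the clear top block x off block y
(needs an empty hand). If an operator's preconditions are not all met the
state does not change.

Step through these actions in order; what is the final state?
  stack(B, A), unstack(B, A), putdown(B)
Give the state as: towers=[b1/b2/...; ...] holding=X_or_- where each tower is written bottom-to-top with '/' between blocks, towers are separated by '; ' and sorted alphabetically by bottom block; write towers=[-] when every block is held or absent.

step 1 (stack(B, A)): towers=[C/E/D/A/B] holding=-
step 2 (unstack(B, A)): towers=[C/E/D/A] holding=B
step 3 (putdown(B)): towers=[B; C/E/D/A] holding=-

towers=[B; C/E/D/A] holding=-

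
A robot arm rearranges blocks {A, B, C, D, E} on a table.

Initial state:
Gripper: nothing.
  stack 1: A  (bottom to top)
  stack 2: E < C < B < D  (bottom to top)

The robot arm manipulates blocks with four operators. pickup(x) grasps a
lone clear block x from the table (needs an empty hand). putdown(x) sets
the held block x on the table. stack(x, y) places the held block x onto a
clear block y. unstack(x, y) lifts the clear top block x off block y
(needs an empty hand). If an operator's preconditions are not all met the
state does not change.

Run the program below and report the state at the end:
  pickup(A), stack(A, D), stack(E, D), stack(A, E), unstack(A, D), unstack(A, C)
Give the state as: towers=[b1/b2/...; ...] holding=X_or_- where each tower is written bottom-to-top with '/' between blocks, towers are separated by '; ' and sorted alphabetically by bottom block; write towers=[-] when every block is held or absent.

towers=[E/C/B/D] holding=A

step 1 (pickup(A)): towers=[E/C/B/D] holding=A
step 2 (stack(A, D)): towers=[E/C/B/D/A] holding=-
step 3 (stack(E, D)) [no-op]: towers=[E/C/B/D/A] holding=-
step 4 (stack(A, E)) [no-op]: towers=[E/C/B/D/A] holding=-
step 5 (unstack(A, D)): towers=[E/C/B/D] holding=A
step 6 (unstack(A, C)) [no-op]: towers=[E/C/B/D] holding=A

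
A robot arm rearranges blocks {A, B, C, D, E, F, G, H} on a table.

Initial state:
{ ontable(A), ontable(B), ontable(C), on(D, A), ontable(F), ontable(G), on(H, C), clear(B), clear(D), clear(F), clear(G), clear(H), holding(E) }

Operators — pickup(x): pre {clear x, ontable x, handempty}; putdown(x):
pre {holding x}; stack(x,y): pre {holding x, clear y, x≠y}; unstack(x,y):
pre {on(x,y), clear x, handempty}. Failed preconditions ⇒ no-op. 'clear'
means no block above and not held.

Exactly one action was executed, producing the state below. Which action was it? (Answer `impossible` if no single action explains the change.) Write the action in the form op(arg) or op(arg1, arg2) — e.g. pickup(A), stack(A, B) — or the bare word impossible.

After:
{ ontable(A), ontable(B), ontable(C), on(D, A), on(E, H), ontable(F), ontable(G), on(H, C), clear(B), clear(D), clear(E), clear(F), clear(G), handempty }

target: towers=[A/D; B; C/H/E; F; G] holding=-
        putdown(E) → towers=[A/D; B; C/H; E; F; G] holding=-
       stack(E, G) → towers=[A/D; B; C/H; F; G/E] holding=-
       stack(E, H) → towers=[A/D; B; C/H/E; F; G] holding=-  ← match
       stack(E, B) → towers=[A/D; B/E; C/H; F; G] holding=-
       stack(E, F) → towers=[A/D; B; C/H; F/E; G] holding=-
       stack(E, D) → towers=[A/D/E; B; C/H; F; G] holding=-

stack(E, H)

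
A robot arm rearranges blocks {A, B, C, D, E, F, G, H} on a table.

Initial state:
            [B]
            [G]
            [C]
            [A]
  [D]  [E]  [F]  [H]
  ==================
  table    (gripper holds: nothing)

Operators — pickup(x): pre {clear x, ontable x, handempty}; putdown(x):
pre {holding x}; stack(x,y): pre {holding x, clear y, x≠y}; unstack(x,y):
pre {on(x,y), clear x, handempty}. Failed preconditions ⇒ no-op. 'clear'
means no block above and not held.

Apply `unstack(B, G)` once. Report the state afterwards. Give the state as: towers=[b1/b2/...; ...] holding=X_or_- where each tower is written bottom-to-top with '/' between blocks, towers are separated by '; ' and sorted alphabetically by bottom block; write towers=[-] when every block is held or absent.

towers=[D; E; F/A/C/G; H] holding=B

before: towers=[D; E; F/A/C/G/B; H] holding=-
pre[unstack(B, G)]: on(B,G) ok, clear(B) ok, handempty ok
all met → apply unstack(B, G)
after:  towers=[D; E; F/A/C/G; H] holding=B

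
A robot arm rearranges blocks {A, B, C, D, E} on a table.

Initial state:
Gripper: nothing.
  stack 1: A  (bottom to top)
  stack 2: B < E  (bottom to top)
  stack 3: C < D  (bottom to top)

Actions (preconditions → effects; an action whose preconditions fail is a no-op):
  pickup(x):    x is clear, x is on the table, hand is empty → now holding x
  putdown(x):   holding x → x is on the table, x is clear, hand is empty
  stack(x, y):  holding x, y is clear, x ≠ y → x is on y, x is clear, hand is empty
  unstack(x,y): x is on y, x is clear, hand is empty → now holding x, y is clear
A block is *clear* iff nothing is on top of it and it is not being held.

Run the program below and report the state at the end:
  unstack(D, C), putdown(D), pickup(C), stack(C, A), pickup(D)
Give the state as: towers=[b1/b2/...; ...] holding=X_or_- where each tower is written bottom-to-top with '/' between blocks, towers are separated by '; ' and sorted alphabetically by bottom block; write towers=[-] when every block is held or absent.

step 1 (unstack(D, C)): towers=[A; B/E; C] holding=D
step 2 (putdown(D)): towers=[A; B/E; C; D] holding=-
step 3 (pickup(C)): towers=[A; B/E; D] holding=C
step 4 (stack(C, A)): towers=[A/C; B/E; D] holding=-
step 5 (pickup(D)): towers=[A/C; B/E] holding=D

towers=[A/C; B/E] holding=D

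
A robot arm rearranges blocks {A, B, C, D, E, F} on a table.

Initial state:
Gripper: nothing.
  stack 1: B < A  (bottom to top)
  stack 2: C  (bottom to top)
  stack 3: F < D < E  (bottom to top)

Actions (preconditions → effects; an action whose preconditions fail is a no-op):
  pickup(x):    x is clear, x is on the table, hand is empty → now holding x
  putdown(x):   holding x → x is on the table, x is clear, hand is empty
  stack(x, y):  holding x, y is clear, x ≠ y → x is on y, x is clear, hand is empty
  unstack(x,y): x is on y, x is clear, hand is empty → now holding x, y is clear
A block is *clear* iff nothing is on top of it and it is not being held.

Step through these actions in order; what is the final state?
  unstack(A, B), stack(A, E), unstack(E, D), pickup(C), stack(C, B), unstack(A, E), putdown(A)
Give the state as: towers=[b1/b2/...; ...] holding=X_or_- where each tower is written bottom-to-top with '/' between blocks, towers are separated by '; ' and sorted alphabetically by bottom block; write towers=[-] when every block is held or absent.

towers=[A; B/C; F/D/E] holding=-

step 1 (unstack(A, B)): towers=[B; C; F/D/E] holding=A
step 2 (stack(A, E)): towers=[B; C; F/D/E/A] holding=-
step 3 (unstack(E, D)) [no-op]: towers=[B; C; F/D/E/A] holding=-
step 4 (pickup(C)): towers=[B; F/D/E/A] holding=C
step 5 (stack(C, B)): towers=[B/C; F/D/E/A] holding=-
step 6 (unstack(A, E)): towers=[B/C; F/D/E] holding=A
step 7 (putdown(A)): towers=[A; B/C; F/D/E] holding=-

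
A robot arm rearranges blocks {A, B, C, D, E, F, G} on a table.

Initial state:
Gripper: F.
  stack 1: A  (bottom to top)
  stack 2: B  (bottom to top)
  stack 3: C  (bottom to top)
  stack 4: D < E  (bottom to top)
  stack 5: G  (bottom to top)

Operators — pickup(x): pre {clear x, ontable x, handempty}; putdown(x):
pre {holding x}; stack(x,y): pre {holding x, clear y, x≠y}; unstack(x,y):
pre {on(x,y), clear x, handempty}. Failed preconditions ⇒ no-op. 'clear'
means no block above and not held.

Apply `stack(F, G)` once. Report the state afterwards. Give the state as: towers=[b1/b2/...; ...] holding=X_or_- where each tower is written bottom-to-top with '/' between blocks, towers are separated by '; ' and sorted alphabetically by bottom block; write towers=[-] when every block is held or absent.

towers=[A; B; C; D/E; G/F] holding=-

before: towers=[A; B; C; D/E; G] holding=F
pre[stack(F, G)]: holding(F) ✓, clear(G) ✓, F≠G ✓
all met → apply stack(F, G)
after:  towers=[A; B; C; D/E; G/F] holding=-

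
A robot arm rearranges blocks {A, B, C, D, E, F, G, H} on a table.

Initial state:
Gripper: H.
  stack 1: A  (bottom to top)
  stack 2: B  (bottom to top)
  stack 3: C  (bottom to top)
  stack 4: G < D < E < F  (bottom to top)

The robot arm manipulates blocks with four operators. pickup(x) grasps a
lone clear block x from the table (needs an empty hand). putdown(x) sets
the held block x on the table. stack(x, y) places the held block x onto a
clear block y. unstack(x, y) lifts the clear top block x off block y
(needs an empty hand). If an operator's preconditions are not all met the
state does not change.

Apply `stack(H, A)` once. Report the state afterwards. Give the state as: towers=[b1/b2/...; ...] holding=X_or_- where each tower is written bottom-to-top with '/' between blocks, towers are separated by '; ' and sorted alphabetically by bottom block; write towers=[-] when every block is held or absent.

before: towers=[A; B; C; G/D/E/F] holding=H
pre[stack(H, A)]: holding(H) ok, clear(A) ok, H≠A ok
all met → apply stack(H, A)
after:  towers=[A/H; B; C; G/D/E/F] holding=-

towers=[A/H; B; C; G/D/E/F] holding=-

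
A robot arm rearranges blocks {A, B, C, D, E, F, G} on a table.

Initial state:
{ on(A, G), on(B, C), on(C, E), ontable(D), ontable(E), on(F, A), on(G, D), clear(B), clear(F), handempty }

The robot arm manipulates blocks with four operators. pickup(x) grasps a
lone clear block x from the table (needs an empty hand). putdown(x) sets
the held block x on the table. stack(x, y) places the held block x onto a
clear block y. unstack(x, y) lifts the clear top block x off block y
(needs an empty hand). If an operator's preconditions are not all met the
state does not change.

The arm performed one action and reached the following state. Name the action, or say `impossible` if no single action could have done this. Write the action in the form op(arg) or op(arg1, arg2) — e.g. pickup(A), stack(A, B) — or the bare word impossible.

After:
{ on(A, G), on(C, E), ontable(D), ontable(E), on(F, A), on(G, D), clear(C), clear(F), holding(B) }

target: towers=[D/G/A/F; E/C] holding=B
     unstack(B, C) → towers=[D/G/A/F; E/C] holding=B  ← match
     unstack(F, A) → towers=[D/G/A; E/C/B] holding=F

unstack(B, C)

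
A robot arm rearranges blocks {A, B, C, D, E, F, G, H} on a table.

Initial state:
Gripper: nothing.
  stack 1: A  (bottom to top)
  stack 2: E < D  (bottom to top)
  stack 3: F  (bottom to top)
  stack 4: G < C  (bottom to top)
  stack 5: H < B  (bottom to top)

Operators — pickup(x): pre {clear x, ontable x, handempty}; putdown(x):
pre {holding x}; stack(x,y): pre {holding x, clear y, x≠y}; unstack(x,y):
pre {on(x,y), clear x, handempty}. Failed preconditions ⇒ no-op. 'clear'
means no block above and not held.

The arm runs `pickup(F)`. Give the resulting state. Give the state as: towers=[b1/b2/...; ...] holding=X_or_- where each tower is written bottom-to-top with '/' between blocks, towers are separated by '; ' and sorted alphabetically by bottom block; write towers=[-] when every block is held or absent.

before: towers=[A; E/D; F; G/C; H/B] holding=-
pre[pickup(F)]: clear(F) ✓, ontable(F) ✓, handempty ✓
all met → apply pickup(F)
after:  towers=[A; E/D; G/C; H/B] holding=F

towers=[A; E/D; G/C; H/B] holding=F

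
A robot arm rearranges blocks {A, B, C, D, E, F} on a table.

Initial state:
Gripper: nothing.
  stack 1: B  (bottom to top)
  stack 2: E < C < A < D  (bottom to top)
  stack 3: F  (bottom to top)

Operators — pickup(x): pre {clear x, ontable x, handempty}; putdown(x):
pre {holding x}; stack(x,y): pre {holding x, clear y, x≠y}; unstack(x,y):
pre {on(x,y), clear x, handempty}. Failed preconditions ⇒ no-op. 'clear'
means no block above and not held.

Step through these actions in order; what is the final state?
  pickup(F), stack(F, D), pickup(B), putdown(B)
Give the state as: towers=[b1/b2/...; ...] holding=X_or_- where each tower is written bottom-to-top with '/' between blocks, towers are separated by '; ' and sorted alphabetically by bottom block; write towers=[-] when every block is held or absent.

towers=[B; E/C/A/D/F] holding=-

step 1 (pickup(F)): towers=[B; E/C/A/D] holding=F
step 2 (stack(F, D)): towers=[B; E/C/A/D/F] holding=-
step 3 (pickup(B)): towers=[E/C/A/D/F] holding=B
step 4 (putdown(B)): towers=[B; E/C/A/D/F] holding=-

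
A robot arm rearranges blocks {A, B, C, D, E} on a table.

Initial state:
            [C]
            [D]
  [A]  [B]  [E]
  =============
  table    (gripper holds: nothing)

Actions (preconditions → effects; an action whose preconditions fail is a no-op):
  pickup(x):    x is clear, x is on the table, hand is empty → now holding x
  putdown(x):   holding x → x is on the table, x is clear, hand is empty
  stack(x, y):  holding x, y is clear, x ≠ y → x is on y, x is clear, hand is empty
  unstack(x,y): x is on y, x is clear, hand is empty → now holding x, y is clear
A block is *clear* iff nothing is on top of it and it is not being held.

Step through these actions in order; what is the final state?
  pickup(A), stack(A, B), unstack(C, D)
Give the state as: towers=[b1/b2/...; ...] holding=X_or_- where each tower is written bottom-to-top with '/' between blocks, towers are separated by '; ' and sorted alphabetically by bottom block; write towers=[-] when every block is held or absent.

towers=[B/A; E/D] holding=C

step 1 (pickup(A)): towers=[B; E/D/C] holding=A
step 2 (stack(A, B)): towers=[B/A; E/D/C] holding=-
step 3 (unstack(C, D)): towers=[B/A; E/D] holding=C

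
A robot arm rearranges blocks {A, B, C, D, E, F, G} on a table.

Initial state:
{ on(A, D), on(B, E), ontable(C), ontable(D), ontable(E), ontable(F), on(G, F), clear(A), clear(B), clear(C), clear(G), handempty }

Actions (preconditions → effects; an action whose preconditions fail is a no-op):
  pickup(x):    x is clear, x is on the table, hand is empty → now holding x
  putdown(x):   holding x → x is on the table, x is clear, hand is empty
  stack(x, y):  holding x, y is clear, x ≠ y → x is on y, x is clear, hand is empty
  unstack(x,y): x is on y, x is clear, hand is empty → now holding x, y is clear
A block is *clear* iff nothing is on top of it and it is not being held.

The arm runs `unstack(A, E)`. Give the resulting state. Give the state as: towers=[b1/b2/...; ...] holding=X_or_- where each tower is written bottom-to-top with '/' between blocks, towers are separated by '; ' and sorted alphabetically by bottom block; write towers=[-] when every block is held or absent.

towers=[C; D/A; E/B; F/G] holding=-

before: towers=[C; D/A; E/B; F/G] holding=-
pre[unstack(A, E)]: on(A,E) ✗, clear(A) ✓, handempty ✓
on(A,E) unmet → unstack(A, E) is a no-op
after:  towers=[C; D/A; E/B; F/G] holding=-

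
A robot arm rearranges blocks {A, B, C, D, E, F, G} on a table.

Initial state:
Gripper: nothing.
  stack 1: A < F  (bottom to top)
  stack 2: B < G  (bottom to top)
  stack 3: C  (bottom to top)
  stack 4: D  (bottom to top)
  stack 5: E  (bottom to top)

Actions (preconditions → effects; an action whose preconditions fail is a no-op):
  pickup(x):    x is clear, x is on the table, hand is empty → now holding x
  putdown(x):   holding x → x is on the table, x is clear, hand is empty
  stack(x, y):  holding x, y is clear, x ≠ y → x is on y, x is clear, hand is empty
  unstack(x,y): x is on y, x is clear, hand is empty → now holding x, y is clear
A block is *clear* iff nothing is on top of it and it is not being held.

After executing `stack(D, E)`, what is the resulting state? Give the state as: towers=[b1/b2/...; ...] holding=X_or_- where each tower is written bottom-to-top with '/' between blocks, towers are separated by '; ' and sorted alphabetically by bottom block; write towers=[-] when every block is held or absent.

before: towers=[A/F; B/G; C; D; E] holding=-
pre[stack(D, E)]: holding(D) ✗, clear(E) ✓, D≠E ✓
holding(D) unmet → stack(D, E) is a no-op
after:  towers=[A/F; B/G; C; D; E] holding=-

towers=[A/F; B/G; C; D; E] holding=-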